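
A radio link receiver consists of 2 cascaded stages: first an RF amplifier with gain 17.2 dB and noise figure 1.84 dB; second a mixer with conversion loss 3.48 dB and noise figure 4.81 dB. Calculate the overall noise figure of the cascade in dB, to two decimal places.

1.95 dB

Convert to linear (a loss of L dB is a gain of −L dB): F_i = 10^(NF_i/10), G_i = 10^(G_i,dB/10)
  Stage 1: F_1 = 10^(1.84/10) = 1.528, G_1 = 10^(17.2/10) = 52.48
  Stage 2: F_2 = 10^(4.81/10) = 3.027, G_2 = 10^(−3.48/10) = 0.4487
Friis cascade:
  F = 1.528 + (3.027 − 1)/52.48 = 1.566
NF = 10 log₁₀(1.566) = 1.95 dB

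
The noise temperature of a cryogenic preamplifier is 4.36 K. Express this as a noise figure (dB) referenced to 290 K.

0.065 dB

F = 1 + T_e/T₀ = 1 + 4.36/290 = 1.01503
NF = 10 log₁₀(1.01503) = 0.065 dB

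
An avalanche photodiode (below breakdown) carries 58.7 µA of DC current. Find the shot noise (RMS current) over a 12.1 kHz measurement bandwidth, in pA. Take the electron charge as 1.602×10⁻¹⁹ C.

477 pA

I_n = √(2qI·B)
2qI·B = 2 × 1.602×10⁻¹⁹ × 5.87×10⁻⁵ × 1.21×10⁴ = 2.28×10⁻¹⁹ A²
I_n = √(2.28×10⁻¹⁹) = 4.77×10⁻¹⁰ A = 477 pA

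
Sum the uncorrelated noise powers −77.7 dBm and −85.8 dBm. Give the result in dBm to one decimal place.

Convert to linear, add, convert back:
P₁ = 1.70×10⁻¹¹ W, P₂ = 2.63×10⁻¹² W
P_tot = 1.96×10⁻¹¹ W → 10 log₁₀(P_tot / 10⁻³) = −77.1 dBm

−77.1 dBm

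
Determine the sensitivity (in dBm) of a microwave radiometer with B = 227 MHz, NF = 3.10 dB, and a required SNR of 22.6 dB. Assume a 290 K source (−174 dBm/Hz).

Sensitivity = −174 + 10 log₁₀(B) + NF + SNR_min
= −174 + 83.56 + 3.10 + 22.6
= −64.74 dBm → −64.7 dBm

−64.7 dBm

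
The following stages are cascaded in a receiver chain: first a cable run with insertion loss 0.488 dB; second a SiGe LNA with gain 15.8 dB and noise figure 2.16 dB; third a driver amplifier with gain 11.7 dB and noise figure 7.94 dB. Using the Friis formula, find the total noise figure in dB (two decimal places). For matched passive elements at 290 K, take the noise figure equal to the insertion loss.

Convert to linear (a loss of L dB is a gain of −L dB): F_i = 10^(NF_i/10), G_i = 10^(G_i,dB/10)
  Stage 1: F_1 = 10^(0.488/10) = 1.119, G_1 = 10^(−0.488/10) = 0.8937
  Stage 2: F_2 = 10^(2.16/10) = 1.644, G_2 = 10^(15.8/10) = 38.02
  Stage 3: F_3 = 10^(7.94/10) = 6.223, G_3 = 10^(11.7/10) = 14.79
Friis cascade:
  F = 1.119 + (1.644 − 1)/0.8937 + (6.223 − 1)/33.98 = 1.994
NF = 10 log₁₀(1.994) = 3.00 dB

3.00 dB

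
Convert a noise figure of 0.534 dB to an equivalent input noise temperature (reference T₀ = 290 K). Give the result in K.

37.9 K

F = 10^(0.534/10) = 1.13084
T_e = (F − 1)·T₀ = (1.13084 − 1) × 290 = 37.9 K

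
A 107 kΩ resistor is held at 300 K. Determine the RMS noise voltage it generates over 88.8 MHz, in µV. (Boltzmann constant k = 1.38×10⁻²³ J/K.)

397 µV

V_n = √(4kTRB)
4kTRB = 4 × 1.38×10⁻²³ × 300 × 1.07×10⁵ × 8.88×10⁷ = 1.57×10⁻⁷ V²
V_n = √(1.57×10⁻⁷) = 3.97×10⁻⁴ V = 397 µV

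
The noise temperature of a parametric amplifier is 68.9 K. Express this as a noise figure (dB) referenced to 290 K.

0.926 dB

F = 1 + T_e/T₀ = 1 + 68.9/290 = 1.23759
NF = 10 log₁₀(1.23759) = 0.926 dB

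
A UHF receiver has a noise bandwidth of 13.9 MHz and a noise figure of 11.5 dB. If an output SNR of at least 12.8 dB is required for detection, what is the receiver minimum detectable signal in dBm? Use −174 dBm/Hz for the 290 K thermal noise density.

−78.3 dBm

Sensitivity = −174 + 10 log₁₀(B) + NF + SNR_min
= −174 + 71.43 + 11.5 + 12.8
= −78.27 dBm → −78.3 dBm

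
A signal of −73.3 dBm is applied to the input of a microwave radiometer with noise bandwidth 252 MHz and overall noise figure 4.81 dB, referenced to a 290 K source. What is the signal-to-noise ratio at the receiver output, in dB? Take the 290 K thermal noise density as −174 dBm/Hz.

11.9 dB

Noise floor: N = −174 + 10 log₁₀(B) + NF
10 log₁₀(2.52×10⁸) = 84.01 dB
N = −174 + 84.01 + 4.81 = −85.18 dBm
SNR = P_sig − N = −73.3 − (−85.18) = 11.88 dB → 11.9 dB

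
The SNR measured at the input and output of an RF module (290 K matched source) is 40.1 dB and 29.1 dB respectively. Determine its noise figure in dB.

11.0 dB

NF (dB) = SNR_in(dB) − SNR_out(dB) when the source is at T₀
NF = 40.1 − 29.1 = 11.0 dB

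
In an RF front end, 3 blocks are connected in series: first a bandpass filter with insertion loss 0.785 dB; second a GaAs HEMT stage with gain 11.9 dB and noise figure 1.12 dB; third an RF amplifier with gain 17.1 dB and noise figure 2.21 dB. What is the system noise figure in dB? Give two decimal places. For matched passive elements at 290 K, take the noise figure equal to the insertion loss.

2.05 dB

Convert to linear (a loss of L dB is a gain of −L dB): F_i = 10^(NF_i/10), G_i = 10^(G_i,dB/10)
  Stage 1: F_1 = 10^(0.785/10) = 1.198, G_1 = 10^(−0.785/10) = 0.8346
  Stage 2: F_2 = 10^(1.12/10) = 1.294, G_2 = 10^(11.9/10) = 15.49
  Stage 3: F_3 = 10^(2.21/10) = 1.663, G_3 = 10^(17.1/10) = 51.29
Friis cascade:
  F = 1.198 + (1.294 − 1)/0.8346 + (1.663 − 1)/12.93 = 1.602
NF = 10 log₁₀(1.602) = 2.05 dB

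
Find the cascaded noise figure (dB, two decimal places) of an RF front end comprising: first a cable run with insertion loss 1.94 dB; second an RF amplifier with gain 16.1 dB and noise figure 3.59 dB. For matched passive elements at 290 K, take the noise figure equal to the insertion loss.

Convert to linear (a loss of L dB is a gain of −L dB): F_i = 10^(NF_i/10), G_i = 10^(G_i,dB/10)
  Stage 1: F_1 = 10^(1.94/10) = 1.563, G_1 = 10^(−1.94/10) = 0.6397
  Stage 2: F_2 = 10^(3.59/10) = 2.286, G_2 = 10^(16.1/10) = 40.74
Friis cascade:
  F = 1.563 + (2.286 − 1)/0.6397 = 3.573
NF = 10 log₁₀(3.573) = 5.53 dB

5.53 dB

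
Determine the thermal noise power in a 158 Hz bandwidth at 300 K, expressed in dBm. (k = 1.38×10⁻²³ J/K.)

P_n = kTB = 1.38×10⁻²³ × 300 × 1.58×10² = 6.54×10⁻¹⁹ W
In dBm: 10 log₁₀(6.54×10⁻¹⁹ / 10⁻³) = −151.8 dBm

−151.8 dBm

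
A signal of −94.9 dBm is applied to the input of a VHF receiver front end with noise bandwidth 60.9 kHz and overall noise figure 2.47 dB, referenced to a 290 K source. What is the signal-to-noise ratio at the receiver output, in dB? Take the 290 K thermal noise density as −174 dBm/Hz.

Noise floor: N = −174 + 10 log₁₀(B) + NF
10 log₁₀(6.09×10⁴) = 47.85 dB
N = −174 + 47.85 + 2.47 = −123.68 dBm
SNR = P_sig − N = −94.9 − (−123.68) = 28.78 dB → 28.8 dB

28.8 dB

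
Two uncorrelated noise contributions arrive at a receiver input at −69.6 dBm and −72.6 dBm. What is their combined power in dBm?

−67.8 dBm

Convert to linear, add, convert back:
P₁ = 1.10×10⁻¹⁰ W, P₂ = 5.50×10⁻¹¹ W
P_tot = 1.65×10⁻¹⁰ W → 10 log₁₀(P_tot / 10⁻³) = −67.8 dBm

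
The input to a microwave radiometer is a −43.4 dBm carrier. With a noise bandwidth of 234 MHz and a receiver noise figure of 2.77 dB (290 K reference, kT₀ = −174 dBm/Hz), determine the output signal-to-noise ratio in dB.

Noise floor: N = −174 + 10 log₁₀(B) + NF
10 log₁₀(2.34×10⁸) = 83.69 dB
N = −174 + 83.69 + 2.77 = −87.54 dBm
SNR = P_sig − N = −43.4 − (−87.54) = 44.14 dB → 44.1 dB

44.1 dB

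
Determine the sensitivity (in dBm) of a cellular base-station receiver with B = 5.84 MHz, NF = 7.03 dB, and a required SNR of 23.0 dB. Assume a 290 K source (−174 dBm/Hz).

−76.3 dBm

Sensitivity = −174 + 10 log₁₀(B) + NF + SNR_min
= −174 + 67.66 + 7.03 + 23.0
= −76.31 dBm → −76.3 dBm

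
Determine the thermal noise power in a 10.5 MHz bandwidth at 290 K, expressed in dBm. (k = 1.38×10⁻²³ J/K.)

−103.8 dBm

P_n = kTB = 1.38×10⁻²³ × 290 × 1.05×10⁷ = 4.20×10⁻¹⁴ W
In dBm: 10 log₁₀(4.20×10⁻¹⁴ / 10⁻³) = −103.8 dBm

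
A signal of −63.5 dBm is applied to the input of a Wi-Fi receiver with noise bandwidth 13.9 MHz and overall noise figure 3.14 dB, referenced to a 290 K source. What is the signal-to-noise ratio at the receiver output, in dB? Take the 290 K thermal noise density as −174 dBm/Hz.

35.9 dB

Noise floor: N = −174 + 10 log₁₀(B) + NF
10 log₁₀(1.39×10⁷) = 71.43 dB
N = −174 + 71.43 + 3.14 = −99.43 dBm
SNR = P_sig − N = −63.5 − (−99.43) = 35.93 dB → 35.9 dB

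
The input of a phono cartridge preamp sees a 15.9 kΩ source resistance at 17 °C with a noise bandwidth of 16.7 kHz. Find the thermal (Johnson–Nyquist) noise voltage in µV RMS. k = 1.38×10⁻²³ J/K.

2.06 µV

T = 17 °C + 273.15 = 290.15 K
V_n = √(4kTRB)
4kTRB = 4 × 1.38×10⁻²³ × 290.15 × 1.59×10⁴ × 1.67×10⁴ = 4.25×10⁻¹² V²
V_n = √(4.25×10⁻¹²) = 2.06×10⁻⁶ V = 2.06 µV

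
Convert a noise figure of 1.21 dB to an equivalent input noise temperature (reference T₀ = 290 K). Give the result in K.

93.2 K

F = 10^(1.21/10) = 1.3213
T_e = (F − 1)·T₀ = (1.3213 − 1) × 290 = 93.2 K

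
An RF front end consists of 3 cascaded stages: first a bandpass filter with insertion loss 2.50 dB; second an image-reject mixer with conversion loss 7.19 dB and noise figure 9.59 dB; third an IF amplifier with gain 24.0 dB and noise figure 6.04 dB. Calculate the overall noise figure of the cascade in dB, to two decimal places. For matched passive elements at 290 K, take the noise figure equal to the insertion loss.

16.46 dB

Convert to linear (a loss of L dB is a gain of −L dB): F_i = 10^(NF_i/10), G_i = 10^(G_i,dB/10)
  Stage 1: F_1 = 10^(2.50/10) = 1.778, G_1 = 10^(−2.50/10) = 0.5623
  Stage 2: F_2 = 10^(9.59/10) = 9.099, G_2 = 10^(−7.19/10) = 0.1910
  Stage 3: F_3 = 10^(6.04/10) = 4.018, G_3 = 10^(24.0/10) = 251.2
Friis cascade:
  F = 1.778 + (9.099 − 1)/0.5623 + (4.018 − 1)/0.1074 = 44.28
NF = 10 log₁₀(44.28) = 16.46 dB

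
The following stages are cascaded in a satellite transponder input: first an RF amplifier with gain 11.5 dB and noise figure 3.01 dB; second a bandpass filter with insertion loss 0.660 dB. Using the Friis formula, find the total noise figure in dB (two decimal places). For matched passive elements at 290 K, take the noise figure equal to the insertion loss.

3.04 dB

Convert to linear (a loss of L dB is a gain of −L dB): F_i = 10^(NF_i/10), G_i = 10^(G_i,dB/10)
  Stage 1: F_1 = 10^(3.01/10) = 2.000, G_1 = 10^(11.5/10) = 14.13
  Stage 2: F_2 = 10^(0.660/10) = 1.164, G_2 = 10^(−0.660/10) = 0.8590
Friis cascade:
  F = 2.000 + (1.164 − 1)/14.13 = 2.011
NF = 10 log₁₀(2.011) = 3.04 dB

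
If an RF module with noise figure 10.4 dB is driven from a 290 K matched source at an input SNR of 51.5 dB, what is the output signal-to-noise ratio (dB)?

By definition F = SNR_in/SNR_out, so in dB: SNR_out = SNR_in − NF
SNR_out = 51.5 − 10.4 = 41.1 dB

41.1 dB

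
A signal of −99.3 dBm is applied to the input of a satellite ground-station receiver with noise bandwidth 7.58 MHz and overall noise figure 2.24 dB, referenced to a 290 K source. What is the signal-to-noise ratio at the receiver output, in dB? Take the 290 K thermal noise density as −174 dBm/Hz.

3.7 dB

Noise floor: N = −174 + 10 log₁₀(B) + NF
10 log₁₀(7.58×10⁶) = 68.8 dB
N = −174 + 68.8 + 2.24 = −102.96 dBm
SNR = P_sig − N = −99.3 − (−102.96) = 3.66 dB → 3.7 dB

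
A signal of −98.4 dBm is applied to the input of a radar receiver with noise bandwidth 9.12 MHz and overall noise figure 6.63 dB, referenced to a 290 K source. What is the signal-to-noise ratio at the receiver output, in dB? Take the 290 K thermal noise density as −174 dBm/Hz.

Noise floor: N = −174 + 10 log₁₀(B) + NF
10 log₁₀(9.12×10⁶) = 69.6 dB
N = −174 + 69.6 + 6.63 = −97.77 dBm
SNR = P_sig − N = −98.4 − (−97.77) = −0.63 dB → −0.6 dB

−0.6 dB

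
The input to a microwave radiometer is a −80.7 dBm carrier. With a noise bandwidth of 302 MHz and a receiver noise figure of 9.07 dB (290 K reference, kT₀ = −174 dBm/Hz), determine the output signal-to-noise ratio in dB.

−0.6 dB

Noise floor: N = −174 + 10 log₁₀(B) + NF
10 log₁₀(3.02×10⁸) = 84.8 dB
N = −174 + 84.8 + 9.07 = −80.13 dBm
SNR = P_sig − N = −80.7 − (−80.13) = −0.57 dB → −0.6 dB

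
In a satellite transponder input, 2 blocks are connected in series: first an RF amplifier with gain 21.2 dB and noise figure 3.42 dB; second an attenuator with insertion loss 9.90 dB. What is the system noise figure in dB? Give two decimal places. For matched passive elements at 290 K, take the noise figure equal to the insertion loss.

Convert to linear (a loss of L dB is a gain of −L dB): F_i = 10^(NF_i/10), G_i = 10^(G_i,dB/10)
  Stage 1: F_1 = 10^(3.42/10) = 2.198, G_1 = 10^(21.2/10) = 131.8
  Stage 2: F_2 = 10^(9.90/10) = 9.772, G_2 = 10^(−9.90/10) = 0.1023
Friis cascade:
  F = 2.198 + (9.772 − 1)/131.8 = 2.264
NF = 10 log₁₀(2.264) = 3.55 dB

3.55 dB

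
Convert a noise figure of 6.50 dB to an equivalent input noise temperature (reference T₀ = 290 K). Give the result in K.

1005 K

F = 10^(6.50/10) = 4.46684
T_e = (F − 1)·T₀ = (4.46684 − 1) × 290 = 1005 K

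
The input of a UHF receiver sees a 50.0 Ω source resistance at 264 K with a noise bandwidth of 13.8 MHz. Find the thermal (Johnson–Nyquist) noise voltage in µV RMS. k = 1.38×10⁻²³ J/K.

3.17 µV

V_n = √(4kTRB)
4kTRB = 4 × 1.38×10⁻²³ × 264 × 5.00×10¹ × 1.38×10⁷ = 1.01×10⁻¹¹ V²
V_n = √(1.01×10⁻¹¹) = 3.17×10⁻⁶ V = 3.17 µV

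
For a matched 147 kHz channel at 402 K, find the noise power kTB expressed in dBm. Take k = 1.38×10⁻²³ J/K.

P_n = kTB = 1.38×10⁻²³ × 402 × 1.47×10⁵ = 8.15×10⁻¹⁶ W
In dBm: 10 log₁₀(8.15×10⁻¹⁶ / 10⁻³) = −120.9 dBm

−120.9 dBm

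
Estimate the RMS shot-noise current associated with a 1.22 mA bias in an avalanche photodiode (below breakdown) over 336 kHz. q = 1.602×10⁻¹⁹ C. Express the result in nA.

11.5 nA

I_n = √(2qI·B)
2qI·B = 2 × 1.602×10⁻¹⁹ × 1.22×10⁻³ × 3.36×10⁵ = 1.31×10⁻¹⁶ A²
I_n = √(1.31×10⁻¹⁶) = 1.15×10⁻⁸ A = 11.5 nA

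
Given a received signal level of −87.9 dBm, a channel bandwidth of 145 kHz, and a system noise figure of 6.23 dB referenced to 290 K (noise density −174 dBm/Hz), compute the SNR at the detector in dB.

Noise floor: N = −174 + 10 log₁₀(B) + NF
10 log₁₀(1.45×10⁵) = 51.61 dB
N = −174 + 51.61 + 6.23 = −116.16 dBm
SNR = P_sig − N = −87.9 − (−116.16) = 28.26 dB → 28.3 dB

28.3 dB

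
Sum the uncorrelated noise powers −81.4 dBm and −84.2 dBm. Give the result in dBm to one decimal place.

−79.6 dBm

Convert to linear, add, convert back:
P₁ = 7.24×10⁻¹² W, P₂ = 3.80×10⁻¹² W
P_tot = 1.10×10⁻¹¹ W → 10 log₁₀(P_tot / 10⁻³) = −79.6 dBm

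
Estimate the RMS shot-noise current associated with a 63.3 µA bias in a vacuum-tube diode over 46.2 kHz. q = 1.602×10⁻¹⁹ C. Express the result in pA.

I_n = √(2qI·B)
2qI·B = 2 × 1.602×10⁻¹⁹ × 6.33×10⁻⁵ × 4.62×10⁴ = 9.37×10⁻¹⁹ A²
I_n = √(9.37×10⁻¹⁹) = 9.68×10⁻¹⁰ A = 968 pA

968 pA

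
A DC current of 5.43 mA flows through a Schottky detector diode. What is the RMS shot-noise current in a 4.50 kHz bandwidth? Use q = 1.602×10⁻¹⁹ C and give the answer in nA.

2.80 nA

I_n = √(2qI·B)
2qI·B = 2 × 1.602×10⁻¹⁹ × 5.43×10⁻³ × 4.50×10³ = 7.83×10⁻¹⁸ A²
I_n = √(7.83×10⁻¹⁸) = 2.80×10⁻⁹ A = 2.80 nA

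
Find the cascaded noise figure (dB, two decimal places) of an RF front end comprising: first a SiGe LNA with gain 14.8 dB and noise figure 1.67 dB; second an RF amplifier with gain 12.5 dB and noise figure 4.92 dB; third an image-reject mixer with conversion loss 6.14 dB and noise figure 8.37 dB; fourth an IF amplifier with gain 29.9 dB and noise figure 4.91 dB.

1.95 dB

Convert to linear (a loss of L dB is a gain of −L dB): F_i = 10^(NF_i/10), G_i = 10^(G_i,dB/10)
  Stage 1: F_1 = 10^(1.67/10) = 1.469, G_1 = 10^(14.8/10) = 30.20
  Stage 2: F_2 = 10^(4.92/10) = 3.105, G_2 = 10^(12.5/10) = 17.78
  Stage 3: F_3 = 10^(8.37/10) = 6.871, G_3 = 10^(−6.14/10) = 0.2432
  Stage 4: F_4 = 10^(4.91/10) = 3.097, G_4 = 10^(29.9/10) = 977.2
Friis cascade:
  F = 1.469 + (3.105 − 1)/30.20 + (6.871 − 1)/537.0 + (3.097 − 1)/130.6 = 1.566
NF = 10 log₁₀(1.566) = 1.95 dB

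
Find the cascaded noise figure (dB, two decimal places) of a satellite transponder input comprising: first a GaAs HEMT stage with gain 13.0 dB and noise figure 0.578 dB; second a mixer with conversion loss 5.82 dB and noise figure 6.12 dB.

1.13 dB

Convert to linear (a loss of L dB is a gain of −L dB): F_i = 10^(NF_i/10), G_i = 10^(G_i,dB/10)
  Stage 1: F_1 = 10^(0.578/10) = 1.142, G_1 = 10^(13.0/10) = 19.95
  Stage 2: F_2 = 10^(6.12/10) = 4.093, G_2 = 10^(−5.82/10) = 0.2618
Friis cascade:
  F = 1.142 + (4.093 − 1)/19.95 = 1.297
NF = 10 log₁₀(1.297) = 1.13 dB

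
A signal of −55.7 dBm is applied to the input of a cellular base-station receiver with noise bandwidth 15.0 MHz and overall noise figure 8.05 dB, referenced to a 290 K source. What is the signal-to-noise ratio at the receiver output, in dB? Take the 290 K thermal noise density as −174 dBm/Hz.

38.5 dB

Noise floor: N = −174 + 10 log₁₀(B) + NF
10 log₁₀(1.50×10⁷) = 71.76 dB
N = −174 + 71.76 + 8.05 = −94.19 dBm
SNR = P_sig − N = −55.7 − (−94.19) = 38.49 dB → 38.5 dB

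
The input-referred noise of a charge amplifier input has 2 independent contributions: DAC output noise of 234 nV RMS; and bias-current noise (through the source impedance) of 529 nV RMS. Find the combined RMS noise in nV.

578 nV

Uncorrelated sources add in power (mean-square): V_tot = √(ΣV_i²)
V_tot = √[(2.34×10⁻⁷)² + (5.29×10⁻⁷)²] = 5.78×10⁻⁷ V = 578 nV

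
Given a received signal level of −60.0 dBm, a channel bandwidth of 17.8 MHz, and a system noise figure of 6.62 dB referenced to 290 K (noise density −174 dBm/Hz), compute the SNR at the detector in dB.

Noise floor: N = −174 + 10 log₁₀(B) + NF
10 log₁₀(1.78×10⁷) = 72.5 dB
N = −174 + 72.5 + 6.62 = −94.88 dBm
SNR = P_sig − N = −60.0 − (−94.88) = 34.88 dB → 34.9 dB

34.9 dB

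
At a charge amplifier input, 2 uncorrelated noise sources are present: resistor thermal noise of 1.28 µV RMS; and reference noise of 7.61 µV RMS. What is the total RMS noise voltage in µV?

7.72 µV

Uncorrelated sources add in power (mean-square): V_tot = √(ΣV_i²)
V_tot = √[(1.28×10⁻⁶)² + (7.61×10⁻⁶)²] = 7.72×10⁻⁶ V = 7.72 µV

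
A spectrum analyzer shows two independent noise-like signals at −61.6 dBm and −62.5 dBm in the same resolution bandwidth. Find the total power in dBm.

Convert to linear, add, convert back:
P₁ = 6.92×10⁻¹⁰ W, P₂ = 5.62×10⁻¹⁰ W
P_tot = 1.25×10⁻⁹ W → 10 log₁₀(P_tot / 10⁻³) = −59.0 dBm

−59.0 dBm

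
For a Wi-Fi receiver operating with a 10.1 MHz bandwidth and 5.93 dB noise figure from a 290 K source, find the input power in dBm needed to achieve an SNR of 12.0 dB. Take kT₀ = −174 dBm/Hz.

−86.0 dBm

Sensitivity = −174 + 10 log₁₀(B) + NF + SNR_min
= −174 + 70.04 + 5.93 + 12.0
= −86.03 dBm → −86.0 dBm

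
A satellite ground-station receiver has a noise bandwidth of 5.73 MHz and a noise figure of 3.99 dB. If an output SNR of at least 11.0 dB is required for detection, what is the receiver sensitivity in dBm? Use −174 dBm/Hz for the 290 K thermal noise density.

Sensitivity = −174 + 10 log₁₀(B) + NF + SNR_min
= −174 + 67.58 + 3.99 + 11.0
= −91.43 dBm → −91.4 dBm

−91.4 dBm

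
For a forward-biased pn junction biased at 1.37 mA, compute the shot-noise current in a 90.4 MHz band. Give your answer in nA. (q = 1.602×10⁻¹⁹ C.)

I_n = √(2qI·B)
2qI·B = 2 × 1.602×10⁻¹⁹ × 1.37×10⁻³ × 9.04×10⁷ = 3.97×10⁻¹⁴ A²
I_n = √(3.97×10⁻¹⁴) = 1.99×10⁻⁷ A = 199 nA

199 nA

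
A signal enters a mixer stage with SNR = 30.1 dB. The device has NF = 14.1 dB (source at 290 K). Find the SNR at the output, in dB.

By definition F = SNR_in/SNR_out, so in dB: SNR_out = SNR_in − NF
SNR_out = 30.1 − 14.1 = 16.0 dB

16.0 dB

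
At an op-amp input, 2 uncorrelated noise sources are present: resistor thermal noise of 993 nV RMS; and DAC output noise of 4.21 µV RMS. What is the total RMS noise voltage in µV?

Uncorrelated sources add in power (mean-square): V_tot = √(ΣV_i²)
V_tot = √[(9.93×10⁻⁷)² + (4.21×10⁻⁶)²] = 4.33×10⁻⁶ V = 4.33 µV

4.33 µV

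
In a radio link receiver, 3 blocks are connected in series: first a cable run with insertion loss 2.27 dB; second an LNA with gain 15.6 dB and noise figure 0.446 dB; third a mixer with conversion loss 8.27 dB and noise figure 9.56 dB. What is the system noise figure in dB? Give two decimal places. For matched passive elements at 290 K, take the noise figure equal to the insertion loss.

Convert to linear (a loss of L dB is a gain of −L dB): F_i = 10^(NF_i/10), G_i = 10^(G_i,dB/10)
  Stage 1: F_1 = 10^(2.27/10) = 1.687, G_1 = 10^(−2.27/10) = 0.5929
  Stage 2: F_2 = 10^(0.446/10) = 1.108, G_2 = 10^(15.6/10) = 36.31
  Stage 3: F_3 = 10^(9.56/10) = 9.036, G_3 = 10^(−8.27/10) = 0.1489
Friis cascade:
  F = 1.687 + (1.108 − 1)/0.5929 + (9.036 − 1)/21.53 = 2.242
NF = 10 log₁₀(2.242) = 3.51 dB

3.51 dB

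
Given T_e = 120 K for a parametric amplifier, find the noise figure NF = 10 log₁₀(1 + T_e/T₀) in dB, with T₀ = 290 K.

1.50 dB

F = 1 + T_e/T₀ = 1 + 120/290 = 1.41379
NF = 10 log₁₀(1.41379) = 1.50 dB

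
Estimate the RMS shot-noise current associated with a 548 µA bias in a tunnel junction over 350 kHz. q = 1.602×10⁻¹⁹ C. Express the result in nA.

7.84 nA

I_n = √(2qI·B)
2qI·B = 2 × 1.602×10⁻¹⁹ × 5.48×10⁻⁴ × 3.50×10⁵ = 6.15×10⁻¹⁷ A²
I_n = √(6.15×10⁻¹⁷) = 7.84×10⁻⁹ A = 7.84 nA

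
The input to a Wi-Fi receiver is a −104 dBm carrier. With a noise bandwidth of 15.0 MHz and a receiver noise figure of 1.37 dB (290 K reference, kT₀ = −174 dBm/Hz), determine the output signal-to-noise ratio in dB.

Noise floor: N = −174 + 10 log₁₀(B) + NF
10 log₁₀(1.50×10⁷) = 71.76 dB
N = −174 + 71.76 + 1.37 = −100.87 dBm
SNR = P_sig − N = −104 − (−100.87) = −3.13 dB → −3.1 dB

−3.1 dB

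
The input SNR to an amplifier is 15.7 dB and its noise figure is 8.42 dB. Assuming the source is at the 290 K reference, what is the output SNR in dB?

By definition F = SNR_in/SNR_out, so in dB: SNR_out = SNR_in − NF
SNR_out = 15.7 − 8.42 = 7.28 dB

7.28 dB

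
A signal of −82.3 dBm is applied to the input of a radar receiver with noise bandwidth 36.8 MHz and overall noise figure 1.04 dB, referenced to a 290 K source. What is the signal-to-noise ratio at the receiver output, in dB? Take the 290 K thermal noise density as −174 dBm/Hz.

Noise floor: N = −174 + 10 log₁₀(B) + NF
10 log₁₀(3.68×10⁷) = 75.66 dB
N = −174 + 75.66 + 1.04 = −97.30 dBm
SNR = P_sig − N = −82.3 − (−97.30) = 15.00 dB → 15.0 dB

15.0 dB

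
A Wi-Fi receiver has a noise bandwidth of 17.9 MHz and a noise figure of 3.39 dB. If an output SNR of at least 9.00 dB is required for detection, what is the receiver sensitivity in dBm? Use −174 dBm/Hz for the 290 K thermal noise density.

Sensitivity = −174 + 10 log₁₀(B) + NF + SNR_min
= −174 + 72.53 + 3.39 + 9.00
= −89.08 dBm → −89.1 dBm

−89.1 dBm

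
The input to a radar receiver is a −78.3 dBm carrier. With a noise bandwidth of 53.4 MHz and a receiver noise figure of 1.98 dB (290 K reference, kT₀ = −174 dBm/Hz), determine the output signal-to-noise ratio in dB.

16.4 dB

Noise floor: N = −174 + 10 log₁₀(B) + NF
10 log₁₀(5.34×10⁷) = 77.28 dB
N = −174 + 77.28 + 1.98 = −94.74 dBm
SNR = P_sig − N = −78.3 − (−94.74) = 16.44 dB → 16.4 dB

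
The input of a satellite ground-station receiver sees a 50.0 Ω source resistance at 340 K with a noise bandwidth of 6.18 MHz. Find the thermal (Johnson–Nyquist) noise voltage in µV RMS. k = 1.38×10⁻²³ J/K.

V_n = √(4kTRB)
4kTRB = 4 × 1.38×10⁻²³ × 340 × 5.00×10¹ × 6.18×10⁶ = 5.80×10⁻¹² V²
V_n = √(5.80×10⁻¹²) = 2.41×10⁻⁶ V = 2.41 µV

2.41 µV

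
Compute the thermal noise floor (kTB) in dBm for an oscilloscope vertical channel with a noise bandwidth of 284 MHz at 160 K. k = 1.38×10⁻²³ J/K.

P_n = kTB = 1.38×10⁻²³ × 160 × 2.84×10⁸ = 6.27×10⁻¹³ W
In dBm: 10 log₁₀(6.27×10⁻¹³ / 10⁻³) = −92.0 dBm

−92.0 dBm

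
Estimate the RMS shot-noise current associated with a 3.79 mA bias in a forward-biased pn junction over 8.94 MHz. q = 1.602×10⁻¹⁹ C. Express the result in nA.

I_n = √(2qI·B)
2qI·B = 2 × 1.602×10⁻¹⁹ × 3.79×10⁻³ × 8.94×10⁶ = 1.09×10⁻¹⁴ A²
I_n = √(1.09×10⁻¹⁴) = 1.04×10⁻⁷ A = 104 nA

104 nA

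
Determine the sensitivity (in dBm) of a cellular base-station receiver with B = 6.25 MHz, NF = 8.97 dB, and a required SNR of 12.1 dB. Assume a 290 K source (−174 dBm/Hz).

Sensitivity = −174 + 10 log₁₀(B) + NF + SNR_min
= −174 + 67.96 + 8.97 + 12.1
= −84.97 dBm → −85.0 dBm

−85.0 dBm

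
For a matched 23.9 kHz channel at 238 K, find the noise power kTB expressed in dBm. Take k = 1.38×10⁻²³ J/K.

−131.1 dBm

P_n = kTB = 1.38×10⁻²³ × 238 × 2.39×10⁴ = 7.85×10⁻¹⁷ W
In dBm: 10 log₁₀(7.85×10⁻¹⁷ / 10⁻³) = −131.1 dBm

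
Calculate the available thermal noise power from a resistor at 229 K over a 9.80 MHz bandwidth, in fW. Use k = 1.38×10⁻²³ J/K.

P_n = kTB = 1.38×10⁻²³ × 229 × 9.80×10⁶ = 3.10×10⁻¹⁴ W = 31.0 fW

31.0 fW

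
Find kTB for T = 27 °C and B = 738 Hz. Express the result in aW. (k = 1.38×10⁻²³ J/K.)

3.06 aW

T = 27 °C + 273.15 = 300.15 K
P_n = kTB = 1.38×10⁻²³ × 300.15 × 7.38×10² = 3.06×10⁻¹⁸ W = 3.06 aW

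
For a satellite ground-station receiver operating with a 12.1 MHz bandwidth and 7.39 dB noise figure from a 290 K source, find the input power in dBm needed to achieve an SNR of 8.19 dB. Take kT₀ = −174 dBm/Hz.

−87.6 dBm

Sensitivity = −174 + 10 log₁₀(B) + NF + SNR_min
= −174 + 70.83 + 7.39 + 8.19
= −87.59 dBm → −87.6 dBm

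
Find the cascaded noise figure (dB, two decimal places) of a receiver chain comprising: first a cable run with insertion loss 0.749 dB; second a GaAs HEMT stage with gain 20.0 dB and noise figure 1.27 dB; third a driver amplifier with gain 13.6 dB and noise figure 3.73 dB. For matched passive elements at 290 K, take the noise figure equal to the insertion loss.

Convert to linear (a loss of L dB is a gain of −L dB): F_i = 10^(NF_i/10), G_i = 10^(G_i,dB/10)
  Stage 1: F_1 = 10^(0.749/10) = 1.188, G_1 = 10^(−0.749/10) = 0.8416
  Stage 2: F_2 = 10^(1.27/10) = 1.340, G_2 = 10^(20.0/10) = 100.0
  Stage 3: F_3 = 10^(3.73/10) = 2.360, G_3 = 10^(13.6/10) = 22.91
Friis cascade:
  F = 1.188 + (1.340 − 1)/0.8416 + (2.360 − 1)/84.16 = 1.608
NF = 10 log₁₀(1.608) = 2.06 dB

2.06 dB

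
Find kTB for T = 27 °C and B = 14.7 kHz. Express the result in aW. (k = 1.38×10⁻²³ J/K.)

T = 27 °C + 273.15 = 300.15 K
P_n = kTB = 1.38×10⁻²³ × 300.15 × 1.47×10⁴ = 6.09×10⁻¹⁷ W = 60.9 aW

60.9 aW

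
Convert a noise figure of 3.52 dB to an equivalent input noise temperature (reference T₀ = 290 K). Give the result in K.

362 K

F = 10^(3.52/10) = 2.24905
T_e = (F − 1)·T₀ = (2.24905 − 1) × 290 = 362 K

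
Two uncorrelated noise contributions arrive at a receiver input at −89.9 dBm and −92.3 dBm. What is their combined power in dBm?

−87.9 dBm

Convert to linear, add, convert back:
P₁ = 1.02×10⁻¹² W, P₂ = 5.89×10⁻¹³ W
P_tot = 1.61×10⁻¹² W → 10 log₁₀(P_tot / 10⁻³) = −87.9 dBm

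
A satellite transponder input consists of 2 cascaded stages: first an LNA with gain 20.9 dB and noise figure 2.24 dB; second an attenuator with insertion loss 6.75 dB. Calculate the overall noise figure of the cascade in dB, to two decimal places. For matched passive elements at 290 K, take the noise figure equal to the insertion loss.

Convert to linear (a loss of L dB is a gain of −L dB): F_i = 10^(NF_i/10), G_i = 10^(G_i,dB/10)
  Stage 1: F_1 = 10^(2.24/10) = 1.675, G_1 = 10^(20.9/10) = 123.0
  Stage 2: F_2 = 10^(6.75/10) = 4.732, G_2 = 10^(−6.75/10) = 0.2113
Friis cascade:
  F = 1.675 + (4.732 − 1)/123.0 = 1.705
NF = 10 log₁₀(1.705) = 2.32 dB

2.32 dB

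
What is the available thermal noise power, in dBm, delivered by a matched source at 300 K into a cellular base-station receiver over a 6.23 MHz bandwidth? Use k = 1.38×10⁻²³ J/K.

−105.9 dBm

P_n = kTB = 1.38×10⁻²³ × 300 × 6.23×10⁶ = 2.58×10⁻¹⁴ W
In dBm: 10 log₁₀(2.58×10⁻¹⁴ / 10⁻³) = −105.9 dBm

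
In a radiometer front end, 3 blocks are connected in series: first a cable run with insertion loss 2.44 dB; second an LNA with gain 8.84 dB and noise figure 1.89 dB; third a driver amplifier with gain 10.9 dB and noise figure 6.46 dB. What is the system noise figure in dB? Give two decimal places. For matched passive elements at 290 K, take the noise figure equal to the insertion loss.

Convert to linear (a loss of L dB is a gain of −L dB): F_i = 10^(NF_i/10), G_i = 10^(G_i,dB/10)
  Stage 1: F_1 = 10^(2.44/10) = 1.754, G_1 = 10^(−2.44/10) = 0.5702
  Stage 2: F_2 = 10^(1.89/10) = 1.545, G_2 = 10^(8.84/10) = 7.656
  Stage 3: F_3 = 10^(6.46/10) = 4.426, G_3 = 10^(10.9/10) = 12.30
Friis cascade:
  F = 1.754 + (1.545 − 1)/0.5702 + (4.426 − 1)/4.365 = 3.495
NF = 10 log₁₀(3.495) = 5.43 dB

5.43 dB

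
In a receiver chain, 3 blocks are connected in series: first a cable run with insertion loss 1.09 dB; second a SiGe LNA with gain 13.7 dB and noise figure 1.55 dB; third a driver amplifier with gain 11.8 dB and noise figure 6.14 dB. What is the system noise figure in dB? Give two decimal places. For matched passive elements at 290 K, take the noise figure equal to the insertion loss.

3.03 dB

Convert to linear (a loss of L dB is a gain of −L dB): F_i = 10^(NF_i/10), G_i = 10^(G_i,dB/10)
  Stage 1: F_1 = 10^(1.09/10) = 1.285, G_1 = 10^(−1.09/10) = 0.7780
  Stage 2: F_2 = 10^(1.55/10) = 1.429, G_2 = 10^(13.7/10) = 23.44
  Stage 3: F_3 = 10^(6.14/10) = 4.111, G_3 = 10^(11.8/10) = 15.14
Friis cascade:
  F = 1.285 + (1.429 − 1)/0.7780 + (4.111 − 1)/18.24 = 2.007
NF = 10 log₁₀(2.007) = 3.03 dB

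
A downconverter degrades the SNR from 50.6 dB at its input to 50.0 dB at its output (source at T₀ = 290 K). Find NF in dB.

0.6 dB

NF (dB) = SNR_in(dB) − SNR_out(dB) when the source is at T₀
NF = 50.6 − 50.0 = 0.6 dB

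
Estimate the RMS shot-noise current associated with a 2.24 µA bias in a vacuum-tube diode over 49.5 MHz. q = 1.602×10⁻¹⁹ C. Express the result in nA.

I_n = √(2qI·B)
2qI·B = 2 × 1.602×10⁻¹⁹ × 2.24×10⁻⁶ × 4.95×10⁷ = 3.55×10⁻¹⁷ A²
I_n = √(3.55×10⁻¹⁷) = 5.96×10⁻⁹ A = 5.96 nA

5.96 nA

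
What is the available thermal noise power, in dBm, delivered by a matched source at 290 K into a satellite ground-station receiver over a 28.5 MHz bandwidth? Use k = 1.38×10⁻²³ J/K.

P_n = kTB = 1.38×10⁻²³ × 290 × 2.85×10⁷ = 1.14×10⁻¹³ W
In dBm: 10 log₁₀(1.14×10⁻¹³ / 10⁻³) = −99.4 dBm

−99.4 dBm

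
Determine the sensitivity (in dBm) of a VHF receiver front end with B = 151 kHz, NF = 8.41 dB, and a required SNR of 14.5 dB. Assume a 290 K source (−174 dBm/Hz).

Sensitivity = −174 + 10 log₁₀(B) + NF + SNR_min
= −174 + 51.79 + 8.41 + 14.5
= −99.30 dBm → −99.3 dBm

−99.3 dBm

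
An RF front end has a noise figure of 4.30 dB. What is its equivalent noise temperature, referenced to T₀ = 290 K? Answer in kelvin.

F = 10^(4.30/10) = 2.69153
T_e = (F − 1)·T₀ = (2.69153 − 1) × 290 = 491 K

491 K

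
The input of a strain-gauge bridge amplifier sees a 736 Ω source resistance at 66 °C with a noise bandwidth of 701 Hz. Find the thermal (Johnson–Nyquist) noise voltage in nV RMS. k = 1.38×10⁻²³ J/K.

T = 66 °C + 273.15 = 339.15 K
V_n = √(4kTRB)
4kTRB = 4 × 1.38×10⁻²³ × 339.15 × 7.36×10² × 7.01×10² = 9.66×10⁻¹⁵ V²
V_n = √(9.66×10⁻¹⁵) = 9.83×10⁻⁸ V = 98.3 nV

98.3 nV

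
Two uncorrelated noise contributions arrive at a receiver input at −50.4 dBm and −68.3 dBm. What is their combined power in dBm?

−50.3 dBm

Convert to linear, add, convert back:
P₁ = 9.12×10⁻⁹ W, P₂ = 1.48×10⁻¹⁰ W
P_tot = 9.27×10⁻⁹ W → 10 log₁₀(P_tot / 10⁻³) = −50.3 dBm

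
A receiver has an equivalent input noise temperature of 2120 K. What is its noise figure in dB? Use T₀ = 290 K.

F = 1 + T_e/T₀ = 1 + 2120/290 = 8.31034
NF = 10 log₁₀(8.31034) = 9.20 dB

9.20 dB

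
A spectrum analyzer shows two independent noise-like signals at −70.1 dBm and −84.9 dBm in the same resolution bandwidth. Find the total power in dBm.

Convert to linear, add, convert back:
P₁ = 9.77×10⁻¹¹ W, P₂ = 3.24×10⁻¹² W
P_tot = 1.01×10⁻¹⁰ W → 10 log₁₀(P_tot / 10⁻³) = −70.0 dBm

−70.0 dBm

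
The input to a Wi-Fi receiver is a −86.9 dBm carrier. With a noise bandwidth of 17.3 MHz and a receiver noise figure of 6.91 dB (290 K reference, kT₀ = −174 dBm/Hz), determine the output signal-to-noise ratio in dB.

7.8 dB

Noise floor: N = −174 + 10 log₁₀(B) + NF
10 log₁₀(1.73×10⁷) = 72.38 dB
N = −174 + 72.38 + 6.91 = −94.71 dBm
SNR = P_sig − N = −86.9 − (−94.71) = 7.81 dB → 7.8 dB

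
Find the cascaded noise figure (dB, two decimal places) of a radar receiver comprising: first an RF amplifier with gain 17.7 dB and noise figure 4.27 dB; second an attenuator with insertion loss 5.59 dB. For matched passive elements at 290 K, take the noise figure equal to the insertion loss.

4.34 dB

Convert to linear (a loss of L dB is a gain of −L dB): F_i = 10^(NF_i/10), G_i = 10^(G_i,dB/10)
  Stage 1: F_1 = 10^(4.27/10) = 2.673, G_1 = 10^(17.7/10) = 58.88
  Stage 2: F_2 = 10^(5.59/10) = 3.622, G_2 = 10^(−5.59/10) = 0.2761
Friis cascade:
  F = 2.673 + (3.622 − 1)/58.88 = 2.718
NF = 10 log₁₀(2.718) = 4.34 dB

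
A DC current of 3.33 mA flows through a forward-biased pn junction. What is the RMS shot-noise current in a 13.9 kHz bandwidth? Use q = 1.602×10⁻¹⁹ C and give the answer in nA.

I_n = √(2qI·B)
2qI·B = 2 × 1.602×10⁻¹⁹ × 3.33×10⁻³ × 1.39×10⁴ = 1.48×10⁻¹⁷ A²
I_n = √(1.48×10⁻¹⁷) = 3.85×10⁻⁹ A = 3.85 nA

3.85 nA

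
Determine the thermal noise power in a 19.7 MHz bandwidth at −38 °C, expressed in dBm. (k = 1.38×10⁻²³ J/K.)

−101.9 dBm

T = −38 °C + 273.15 = 235.15 K
P_n = kTB = 1.38×10⁻²³ × 235.15 × 1.97×10⁷ = 6.39×10⁻¹⁴ W
In dBm: 10 log₁₀(6.39×10⁻¹⁴ / 10⁻³) = −101.9 dBm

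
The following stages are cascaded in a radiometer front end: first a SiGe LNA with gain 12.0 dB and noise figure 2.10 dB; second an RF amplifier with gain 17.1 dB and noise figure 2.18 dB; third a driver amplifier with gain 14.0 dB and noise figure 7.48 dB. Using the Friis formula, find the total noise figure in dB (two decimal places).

2.22 dB

Convert to linear (a loss of L dB is a gain of −L dB): F_i = 10^(NF_i/10), G_i = 10^(G_i,dB/10)
  Stage 1: F_1 = 10^(2.10/10) = 1.622, G_1 = 10^(12.0/10) = 15.85
  Stage 2: F_2 = 10^(2.18/10) = 1.652, G_2 = 10^(17.1/10) = 51.29
  Stage 3: F_3 = 10^(7.48/10) = 5.598, G_3 = 10^(14.0/10) = 25.12
Friis cascade:
  F = 1.622 + (1.652 − 1)/15.85 + (5.598 − 1)/812.8 = 1.669
NF = 10 log₁₀(1.669) = 2.22 dB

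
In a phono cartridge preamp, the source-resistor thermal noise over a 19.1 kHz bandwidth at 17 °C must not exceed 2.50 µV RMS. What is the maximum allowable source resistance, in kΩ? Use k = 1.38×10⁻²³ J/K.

T = 17 °C + 273.15 = 290.15 K
Johnson–Nyquist: V_n = √(4kTRB) ⇒ R = V_n² / (4kTB)
4kTB = 4 × 1.38×10⁻²³ × 290.15 × 1.91×10⁴ = 3.06×10⁻¹⁶
R = (2.50×10⁻⁶)² / 3.06×10⁻¹⁶ = 2.04×10⁴ Ω = 20.4 kΩ

20.4 kΩ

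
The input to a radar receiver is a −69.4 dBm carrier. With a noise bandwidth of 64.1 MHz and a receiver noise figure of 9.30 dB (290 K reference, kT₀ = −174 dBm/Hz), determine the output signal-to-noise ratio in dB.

17.2 dB

Noise floor: N = −174 + 10 log₁₀(B) + NF
10 log₁₀(6.41×10⁷) = 78.07 dB
N = −174 + 78.07 + 9.30 = −86.63 dBm
SNR = P_sig − N = −69.4 − (−86.63) = 17.23 dB → 17.2 dB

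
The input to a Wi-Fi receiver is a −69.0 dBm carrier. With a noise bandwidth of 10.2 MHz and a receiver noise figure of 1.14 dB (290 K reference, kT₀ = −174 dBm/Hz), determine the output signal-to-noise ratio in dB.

Noise floor: N = −174 + 10 log₁₀(B) + NF
10 log₁₀(1.02×10⁷) = 70.09 dB
N = −174 + 70.09 + 1.14 = −102.77 dBm
SNR = P_sig − N = −69.0 − (−102.77) = 33.77 dB → 33.8 dB

33.8 dB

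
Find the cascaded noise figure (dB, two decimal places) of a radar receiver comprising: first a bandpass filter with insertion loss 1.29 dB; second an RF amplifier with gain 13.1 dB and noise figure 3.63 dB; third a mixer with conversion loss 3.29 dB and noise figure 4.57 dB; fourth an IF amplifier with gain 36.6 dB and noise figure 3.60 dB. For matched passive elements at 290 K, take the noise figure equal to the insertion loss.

5.33 dB

Convert to linear (a loss of L dB is a gain of −L dB): F_i = 10^(NF_i/10), G_i = 10^(G_i,dB/10)
  Stage 1: F_1 = 10^(1.29/10) = 1.346, G_1 = 10^(−1.29/10) = 0.7430
  Stage 2: F_2 = 10^(3.63/10) = 2.307, G_2 = 10^(13.1/10) = 20.42
  Stage 3: F_3 = 10^(4.57/10) = 2.864, G_3 = 10^(−3.29/10) = 0.4688
  Stage 4: F_4 = 10^(3.60/10) = 2.291, G_4 = 10^(36.6/10) = 4571
Friis cascade:
  F = 1.346 + (2.307 − 1)/0.7430 + (2.864 − 1)/15.17 + (2.291 − 1)/7.112 = 3.409
NF = 10 log₁₀(3.409) = 5.33 dB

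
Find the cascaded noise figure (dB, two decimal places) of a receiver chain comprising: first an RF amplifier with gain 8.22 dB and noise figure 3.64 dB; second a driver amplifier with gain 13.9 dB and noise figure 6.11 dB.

4.44 dB

Convert to linear (a loss of L dB is a gain of −L dB): F_i = 10^(NF_i/10), G_i = 10^(G_i,dB/10)
  Stage 1: F_1 = 10^(3.64/10) = 2.312, G_1 = 10^(8.22/10) = 6.637
  Stage 2: F_2 = 10^(6.11/10) = 4.083, G_2 = 10^(13.9/10) = 24.55
Friis cascade:
  F = 2.312 + (4.083 − 1)/6.637 = 2.777
NF = 10 log₁₀(2.777) = 4.44 dB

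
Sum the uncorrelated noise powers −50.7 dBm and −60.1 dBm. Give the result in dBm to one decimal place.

−50.2 dBm

Convert to linear, add, convert back:
P₁ = 8.51×10⁻⁹ W, P₂ = 9.77×10⁻¹⁰ W
P_tot = 9.49×10⁻⁹ W → 10 log₁₀(P_tot / 10⁻³) = −50.2 dBm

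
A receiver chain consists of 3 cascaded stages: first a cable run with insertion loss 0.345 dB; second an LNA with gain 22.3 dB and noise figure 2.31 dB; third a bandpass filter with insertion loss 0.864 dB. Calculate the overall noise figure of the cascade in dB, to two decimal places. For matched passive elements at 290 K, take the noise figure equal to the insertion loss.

Convert to linear (a loss of L dB is a gain of −L dB): F_i = 10^(NF_i/10), G_i = 10^(G_i,dB/10)
  Stage 1: F_1 = 10^(0.345/10) = 1.083, G_1 = 10^(−0.345/10) = 0.9236
  Stage 2: F_2 = 10^(2.31/10) = 1.702, G_2 = 10^(22.3/10) = 169.8
  Stage 3: F_3 = 10^(0.864/10) = 1.220, G_3 = 10^(−0.864/10) = 0.8196
Friis cascade:
  F = 1.083 + (1.702 − 1)/0.9236 + (1.220 − 1)/156.9 = 1.844
NF = 10 log₁₀(1.844) = 2.66 dB

2.66 dB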